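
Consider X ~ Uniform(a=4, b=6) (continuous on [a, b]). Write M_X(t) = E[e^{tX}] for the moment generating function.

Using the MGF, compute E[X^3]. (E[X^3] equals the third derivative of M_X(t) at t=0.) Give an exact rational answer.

M_X(t) = (e^(6*t) - e^(4*t))/(2*t)
M^(3)(t) = (108*t^3*e^(6*t) - 32*t^3*e^(4*t) - 54*t^2*e^(6*t) + 24*t^2*e^(4*t) + 18*t*e^(6*t) - 12*t*e^(4*t) - 3*e^(6*t) + 3*e^(4*t))/t^4

E[X^3] = M^(3)(0) = 130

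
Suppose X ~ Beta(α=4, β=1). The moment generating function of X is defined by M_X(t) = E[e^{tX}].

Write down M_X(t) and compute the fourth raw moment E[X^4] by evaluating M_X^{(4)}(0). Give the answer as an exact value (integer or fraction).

E[X^4] = D^4[M](0) = 1/2

M_X(t) = ₁F₁(4; 5; t)
D^4[M](t) = ₁F₁(8; 9; t)/2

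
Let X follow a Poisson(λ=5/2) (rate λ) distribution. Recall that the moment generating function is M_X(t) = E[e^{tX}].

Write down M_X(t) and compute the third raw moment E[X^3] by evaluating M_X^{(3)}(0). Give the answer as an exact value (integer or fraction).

M_X(t) = e^(5*e^(t)/2 - 5/2)
dM/dt = 5*e^(-5/2)*e^(t)*e^(5*e^(t)/2)/2
d^2M/dt^2 = (25*e^(2*t)*e^(5*e^(t)/2) + 10*e^(t)*e^(5*e^(t)/2))*e^(-5/2)/4
d^3M/dt^3 = (125*e^(3*t)*e^(5*e^(t)/2) + 150*e^(2*t)*e^(5*e^(t)/2) + 20*e^(t)*e^(5*e^(t)/2))*e^(-5/2)/8

E[X^3] = d^3M/dt^3 |_{t=0} = 295/8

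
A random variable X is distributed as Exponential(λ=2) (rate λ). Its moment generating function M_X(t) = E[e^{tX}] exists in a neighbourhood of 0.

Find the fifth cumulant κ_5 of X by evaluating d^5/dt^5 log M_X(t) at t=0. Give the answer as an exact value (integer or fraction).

M_X(t) = 2/(2 - t)
K_X(t) = log M_X(t) = -log(2 - t) + log(2)
D^5[K](t) = -24/(t^5 - 10*t^4 + 40*t^3 - 80*t^2 + 80*t - 32)

κ_5 = D^5[K](0) = 3/4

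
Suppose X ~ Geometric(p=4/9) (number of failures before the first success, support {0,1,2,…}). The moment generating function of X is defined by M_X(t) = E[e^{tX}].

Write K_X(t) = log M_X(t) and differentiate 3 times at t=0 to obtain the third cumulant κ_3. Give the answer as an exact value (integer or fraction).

M_X(t) = 4/(9*(1 - 5*e^(t)/9))
K_X(t) = log M_X(t) = -log(1 - 5*e^(t)/9) - 2*log(3) + 2*log(2)
dK/dt = -5*e^(t)/(5*e^(t) - 9)
d^2K/dt^2 = 45*e^(t)/(25*e^(2*t) - 90*e^(t) + 81)
d^3K/dt^3 = (-225*e^(2*t) - 405*e^(t))/(125*e^(3*t) - 675*e^(2*t) + 1215*e^(t) - 729)

κ_3 = d^3K/dt^3 |_{t=0} = 315/32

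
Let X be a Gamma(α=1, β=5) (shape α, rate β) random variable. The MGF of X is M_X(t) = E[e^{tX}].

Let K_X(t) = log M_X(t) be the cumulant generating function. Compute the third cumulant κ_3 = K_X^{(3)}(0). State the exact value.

κ_3 = D^3[K](0) = 2/125

M_X(t) = 5/(5 - t)
K_X(t) = log M_X(t) = -log(5 - t) + log(5)
D^3[K](t) = -2/(t^3 - 15*t^2 + 75*t - 125)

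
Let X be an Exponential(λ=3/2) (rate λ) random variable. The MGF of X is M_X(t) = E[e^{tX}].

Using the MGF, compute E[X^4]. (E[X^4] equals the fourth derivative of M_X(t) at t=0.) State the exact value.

M_X(t) = 3/(2*(3/2 - t))
D^4[M](t) = -1152/(32*t^5 - 240*t^4 + 720*t^3 - 1080*t^2 + 810*t - 243)

E[X^4] = D^4[M](0) = 128/27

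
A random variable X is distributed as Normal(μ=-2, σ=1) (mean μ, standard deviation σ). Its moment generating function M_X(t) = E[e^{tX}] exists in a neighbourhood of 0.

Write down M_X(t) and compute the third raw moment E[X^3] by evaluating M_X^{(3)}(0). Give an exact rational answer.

M_X(t) = e^(t^2/2 - 2*t)
D^3[M](t) = (t^3*e^(t^2/2) - 6*t^2*e^(t^2/2) + 15*t*e^(t^2/2) - 14*e^(t^2/2))*e^(-2*t)

E[X^3] = D^3[M](0) = -14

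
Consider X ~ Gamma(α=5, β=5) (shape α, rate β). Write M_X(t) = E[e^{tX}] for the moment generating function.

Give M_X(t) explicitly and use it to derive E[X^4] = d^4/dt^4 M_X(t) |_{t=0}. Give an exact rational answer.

E[X^4] = M′′′′(0) = 336/125

M_X(t) = 3125/(5 - t)^5
M′(t) = 15625/(t^6 - 30*t^5 + 375*t^4 - 2500*t^3 + 9375*t^2 - 18750*t + 15625)
M′′(t) = -93750/(t^7 - 35*t^6 + 525*t^5 - 4375*t^4 + 21875*t^3 - 65625*t^2 + 109375*t - 78125)
M′′′(t) = 656250/(t^8 - 40*t^7 + 700*t^6 - 7000*t^5 + 43750*t^4 - 175000*t^3 + 437500*t^2 - 625000*t + 390625)
M′′′′(t) = -5250000/(t^9 - 45*t^8 + 900*t^7 - 10500*t^6 + 78750*t^5 - 393750*t^4 + 1312500*t^3 - 2812500*t^2 + 3515625*t - 1953125)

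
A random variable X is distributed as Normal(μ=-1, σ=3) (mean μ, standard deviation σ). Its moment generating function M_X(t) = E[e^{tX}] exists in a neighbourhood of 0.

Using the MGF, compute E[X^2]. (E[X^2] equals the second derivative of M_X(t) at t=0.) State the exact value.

M_X(t) = e^(9*t^2/2 - t)
dM/dt = 9*t*e^(-t)*e^(9*t^2/2) - e^(-t)*e^(9*t^2/2)
d^2M/dt^2 = (81*t^2*e^(9*t^2/2) - 18*t*e^(9*t^2/2) + 10*e^(9*t^2/2))*e^(-t)

E[X^2] = d^2M/dt^2 |_{t=0} = 10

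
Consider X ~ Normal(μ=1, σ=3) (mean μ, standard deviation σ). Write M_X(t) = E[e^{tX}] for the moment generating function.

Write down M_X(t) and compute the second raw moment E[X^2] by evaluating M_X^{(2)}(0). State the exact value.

E[X^2] = M′′(0) = 10

M_X(t) = e^(9*t^2/2 + t)
M′(t) = 9*t*e^(t)*e^(9*t^2/2) + e^(t)*e^(9*t^2/2)
M′′(t) = 81*t^2*e^(t)*e^(9*t^2/2) + 18*t*e^(t)*e^(9*t^2/2) + 10*e^(t)*e^(9*t^2/2)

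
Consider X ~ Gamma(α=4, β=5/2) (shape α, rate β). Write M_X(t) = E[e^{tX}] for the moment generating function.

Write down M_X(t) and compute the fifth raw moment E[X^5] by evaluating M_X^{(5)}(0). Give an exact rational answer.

M_X(t) = 625/(16*(5/2 - t)^4)
dM/dt = -5000/(32*t^5 - 400*t^4 + 2000*t^3 - 5000*t^2 + 6250*t - 3125)
d^2M/dt^2 = 50000/(64*t^6 - 960*t^5 + 6000*t^4 - 20000*t^3 + 37500*t^2 - 37500*t + 15625)
d^3M/dt^3 = -600000/(128*t^7 - 2240*t^6 + 16800*t^5 - 70000*t^4 + 175000*t^3 - 262500*t^2 + 218750*t - 78125)
d^4M/dt^4 = 8400000/(256*t^8 - 5120*t^7 + 44800*t^6 - 224000*t^5 + 700000*t^4 - 1400000*t^3 + 1750000*t^2 - 1250000*t + 390625)
d^5M/dt^5 = -134400000/(512*t^9 - 11520*t^8 + 115200*t^7 - 672000*t^6 + 2520000*t^5 - 6300000*t^4 + 10500000*t^3 - 11250000*t^2 + 7031250*t - 1953125)

E[X^5] = d^5M/dt^5 |_{t=0} = 43008/625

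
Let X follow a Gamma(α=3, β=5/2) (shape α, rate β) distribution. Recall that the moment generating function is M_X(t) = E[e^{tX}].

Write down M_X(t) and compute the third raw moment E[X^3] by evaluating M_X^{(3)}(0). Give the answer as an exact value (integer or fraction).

M_X(t) = 125/(8*(5/2 - t)^3)
M^(3)(t) = 60000/(64*t^6 - 960*t^5 + 6000*t^4 - 20000*t^3 + 37500*t^2 - 37500*t + 15625)

E[X^3] = M^(3)(0) = 96/25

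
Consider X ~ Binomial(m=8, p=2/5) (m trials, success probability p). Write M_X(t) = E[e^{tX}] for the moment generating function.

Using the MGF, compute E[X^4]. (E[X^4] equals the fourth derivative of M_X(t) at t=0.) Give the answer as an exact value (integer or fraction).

M_X(t) = (2*e^(t)/5 + 3/5)^8

E[X^4] = M^(4)(0) = 29744/125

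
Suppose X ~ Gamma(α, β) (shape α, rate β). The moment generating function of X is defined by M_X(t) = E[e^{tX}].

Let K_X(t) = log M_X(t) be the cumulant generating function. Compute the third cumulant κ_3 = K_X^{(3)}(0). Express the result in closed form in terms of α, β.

M_X(t) = (β/(β - t))^α
K_X(t) = log M_X(t) = α*(log(β) - log(β - t))
K′(t) = -α/(-β + t)
K′′(t) = α/(β^2 - 2*β*t + t^2)
K′′′(t) = -2*α/(-β^3 + 3*β^2*t - 3*β*t^2 + t^3)

κ_3 = K′′′(0) = 2*α/β^3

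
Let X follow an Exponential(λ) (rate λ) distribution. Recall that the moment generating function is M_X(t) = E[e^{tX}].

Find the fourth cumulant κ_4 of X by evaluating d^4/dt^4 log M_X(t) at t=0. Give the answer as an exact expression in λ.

M_X(t) = λ/(λ - t)
K_X(t) = log M_X(t) = log(λ) - log(λ - t)
K′(t) = -1/(-λ + t)
K′′(t) = 1/(λ^2 - 2*λ*t + t^2)
K′′′(t) = -2/(-λ^3 + 3*λ^2*t - 3*λ*t^2 + t^3)
K′′′′(t) = 6/(λ^4 - 4*λ^3*t + 6*λ^2*t^2 - 4*λ*t^3 + t^4)

κ_4 = K′′′′(0) = 6/λ^4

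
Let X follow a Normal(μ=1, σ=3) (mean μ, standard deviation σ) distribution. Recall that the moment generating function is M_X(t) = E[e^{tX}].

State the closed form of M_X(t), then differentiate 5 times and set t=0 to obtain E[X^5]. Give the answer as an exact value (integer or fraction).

E[X^5] = D^5[M](0) = 1306

M_X(t) = e^(9*t^2/2 + t)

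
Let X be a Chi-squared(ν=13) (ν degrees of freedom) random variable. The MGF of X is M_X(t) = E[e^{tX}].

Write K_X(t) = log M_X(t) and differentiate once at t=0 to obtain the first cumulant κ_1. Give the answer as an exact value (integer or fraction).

M_X(t) = (1 - 2*t)^(-13/2)
K_X(t) = log M_X(t) = -13*log(1 - 2*t)/2
K′(t) = -13/(2*t - 1)

κ_1 = K′(0) = 13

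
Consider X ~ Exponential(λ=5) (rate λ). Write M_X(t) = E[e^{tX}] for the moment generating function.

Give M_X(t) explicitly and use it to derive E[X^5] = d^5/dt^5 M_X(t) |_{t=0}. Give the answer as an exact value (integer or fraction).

E[X^5] = M^(5)(0) = 24/625

M_X(t) = 5/(5 - t)
M^(5)(t) = 600/(t^6 - 30*t^5 + 375*t^4 - 2500*t^3 + 9375*t^2 - 18750*t + 15625)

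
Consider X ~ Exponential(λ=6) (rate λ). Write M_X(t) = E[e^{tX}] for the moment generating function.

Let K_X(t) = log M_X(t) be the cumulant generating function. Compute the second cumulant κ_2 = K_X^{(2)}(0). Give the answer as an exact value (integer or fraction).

M_X(t) = 6/(6 - t)
K_X(t) = log M_X(t) = -log(6 - t) + log(6)
K′(t) = -1/(t - 6)
K′′(t) = 1/(t^2 - 12*t + 36)

κ_2 = K′′(0) = 1/36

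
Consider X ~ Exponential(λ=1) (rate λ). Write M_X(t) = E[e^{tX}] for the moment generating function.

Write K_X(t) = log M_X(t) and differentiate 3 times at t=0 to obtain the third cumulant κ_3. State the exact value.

κ_3 = K^(3)(0) = 2

M_X(t) = 1/(1 - t)
K_X(t) = log M_X(t) = -log(1 - t)
K^(3)(t) = -2/(t^3 - 3*t^2 + 3*t - 1)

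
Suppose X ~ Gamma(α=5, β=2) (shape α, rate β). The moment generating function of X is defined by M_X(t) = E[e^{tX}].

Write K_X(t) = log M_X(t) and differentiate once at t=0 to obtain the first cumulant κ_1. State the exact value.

κ_1 = D[K](0) = 5/2

M_X(t) = 32/(2 - t)^5
K_X(t) = log M_X(t) = -5*log(2 - t) + 5*log(2)
D[K](t) = -5/(t - 2)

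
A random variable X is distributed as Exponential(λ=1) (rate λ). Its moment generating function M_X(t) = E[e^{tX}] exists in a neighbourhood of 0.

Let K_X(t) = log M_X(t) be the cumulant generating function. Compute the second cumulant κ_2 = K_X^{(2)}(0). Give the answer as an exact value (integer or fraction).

M_X(t) = 1/(1 - t)
K_X(t) = log M_X(t) = -log(1 - t)
K^(2)(t) = 1/(t^2 - 2*t + 1)

κ_2 = K^(2)(0) = 1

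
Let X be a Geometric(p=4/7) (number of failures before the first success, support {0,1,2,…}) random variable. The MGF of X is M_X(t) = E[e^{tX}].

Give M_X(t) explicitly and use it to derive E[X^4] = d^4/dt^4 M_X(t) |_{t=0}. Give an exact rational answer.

M_X(t) = 4/(7*(1 - 3*e^(t)/7))
dM/dt = 12*e^(t)/(9*e^(2*t) - 42*e^(t) + 49)
d^2M/dt^2 = (-36*e^(2*t) - 84*e^(t))/(27*e^(3*t) - 189*e^(2*t) + 441*e^(t) - 343)
d^3M/dt^3 = (108*e^(3*t) + 1008*e^(2*t) + 588*e^(t))/(81*e^(4*t) - 756*e^(3*t) + 2646*e^(2*t) - 4116*e^(t) + 2401)
d^4M/dt^4 = (-324*e^(4*t) - 8316*e^(3*t) - 19404*e^(2*t) - 4116*e^(t))/(243*e^(5*t) - 2835*e^(4*t) + 13230*e^(3*t) - 30870*e^(2*t) + 36015*e^(t) - 16807)

E[X^4] = d^4M/dt^4 |_{t=0} = 1005/32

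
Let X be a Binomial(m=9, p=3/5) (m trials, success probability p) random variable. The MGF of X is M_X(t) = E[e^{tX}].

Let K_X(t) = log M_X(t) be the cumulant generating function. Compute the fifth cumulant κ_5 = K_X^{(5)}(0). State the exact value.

κ_5 = d^5K/dt^5 |_{t=0} = 2538/3125

M_X(t) = (3*e^(t)/5 + 2/5)^9
K_X(t) = log M_X(t) = 9*log(3*e^(t)/5 + 2/5)
dK/dt = 27*e^(t)/(3*e^(t) + 2)
d^2K/dt^2 = 54*e^(t)/(9*e^(2*t) + 12*e^(t) + 4)
d^3K/dt^3 = (-162*e^(2*t) + 108*e^(t))/(27*e^(3*t) + 54*e^(2*t) + 36*e^(t) + 8)
d^4K/dt^4 = (486*e^(3*t) - 1296*e^(2*t) + 216*e^(t))/(81*e^(4*t) + 216*e^(3*t) + 216*e^(2*t) + 96*e^(t) + 16)
d^5K/dt^5 = (-1458*e^(4*t) + 10692*e^(3*t) - 7128*e^(2*t) + 432*e^(t))/(243*e^(5*t) + 810*e^(4*t) + 1080*e^(3*t) + 720*e^(2*t) + 240*e^(t) + 32)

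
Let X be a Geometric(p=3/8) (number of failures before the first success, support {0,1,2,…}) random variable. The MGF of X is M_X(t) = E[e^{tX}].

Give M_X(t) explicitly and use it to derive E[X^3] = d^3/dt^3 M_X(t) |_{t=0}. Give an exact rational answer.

M_X(t) = 3/(8*(1 - 5*e^(t)/8))
D^3[M](t) = (375*e^(3*t) + 2400*e^(2*t) + 960*e^(t))/(625*e^(4*t) - 4000*e^(3*t) + 9600*e^(2*t) - 10240*e^(t) + 4096)

E[X^3] = D^3[M](0) = 415/9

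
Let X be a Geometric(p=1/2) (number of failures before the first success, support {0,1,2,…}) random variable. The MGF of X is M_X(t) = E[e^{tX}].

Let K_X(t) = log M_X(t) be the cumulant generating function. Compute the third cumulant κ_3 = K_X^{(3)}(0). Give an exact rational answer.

κ_3 = d^3K/dt^3 |_{t=0} = 6

M_X(t) = 1/(2*(1 - e^(t)/2))
K_X(t) = log M_X(t) = -log(1 - e^(t)/2) - log(2)
dK/dt = -e^(t)/(e^(t) - 2)
d^2K/dt^2 = 2*e^(t)/(e^(2*t) - 4*e^(t) + 4)
d^3K/dt^3 = (-2*e^(2*t) - 4*e^(t))/(e^(3*t) - 6*e^(2*t) + 12*e^(t) - 8)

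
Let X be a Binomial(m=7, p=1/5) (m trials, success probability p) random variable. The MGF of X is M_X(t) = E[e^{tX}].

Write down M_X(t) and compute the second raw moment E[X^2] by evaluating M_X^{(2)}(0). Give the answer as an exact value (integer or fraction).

E[X^2] = D^2[M](0) = 77/25

M_X(t) = (e^(t)/5 + 4/5)^7
D^2[M](t) = 49*e^(7*t)/78125 + 1008*e^(6*t)/78125 + 336*e^(5*t)/3125 + 7168*e^(4*t)/15625 + 16128*e^(3*t)/15625 + 86016*e^(2*t)/78125 + 28672*e^(t)/78125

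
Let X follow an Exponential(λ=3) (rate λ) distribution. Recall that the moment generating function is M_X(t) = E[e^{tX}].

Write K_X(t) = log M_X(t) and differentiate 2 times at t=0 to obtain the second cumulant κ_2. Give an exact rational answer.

M_X(t) = 3/(3 - t)
K_X(t) = log M_X(t) = -log(3 - t) + log(3)
K^(2)(t) = 1/(t^2 - 6*t + 9)

κ_2 = K^(2)(0) = 1/9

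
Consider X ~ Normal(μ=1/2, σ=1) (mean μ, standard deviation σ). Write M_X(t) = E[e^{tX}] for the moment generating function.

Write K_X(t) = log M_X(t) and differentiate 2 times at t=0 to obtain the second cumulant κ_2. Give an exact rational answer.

κ_2 = D^2[K](0) = 1

M_X(t) = e^(t^2/2 + t/2)
K_X(t) = log M_X(t) = t^2/2 + t/2
D^2[K](t) = 1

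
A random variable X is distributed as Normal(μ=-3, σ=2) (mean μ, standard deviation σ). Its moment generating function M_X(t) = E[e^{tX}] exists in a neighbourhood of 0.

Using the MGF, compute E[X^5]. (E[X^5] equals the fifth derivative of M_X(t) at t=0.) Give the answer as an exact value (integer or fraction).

E[X^5] = D^5[M](0) = -2043

M_X(t) = e^(2*t^2 - 3*t)
D^5[M](t) = (1024*t^5*e^(2*t^2) - 3840*t^4*e^(2*t^2) + 8320*t^3*e^(2*t^2) - 10080*t^2*e^(2*t^2) + 6900*t*e^(2*t^2) - 2043*e^(2*t^2))*e^(-3*t)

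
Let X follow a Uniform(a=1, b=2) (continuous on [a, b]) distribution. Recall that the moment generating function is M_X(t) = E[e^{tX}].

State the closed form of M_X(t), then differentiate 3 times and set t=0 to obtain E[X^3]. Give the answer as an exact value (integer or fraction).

M_X(t) = (e^(2*t) - e^(t))/t
D^3[M](t) = (8*t^3*e^(2*t) - t^3*e^(t) - 12*t^2*e^(2*t) + 3*t^2*e^(t) + 12*t*e^(2*t) - 6*t*e^(t) - 6*e^(2*t) + 6*e^(t))/t^4

E[X^3] = D^3[M](0) = 15/4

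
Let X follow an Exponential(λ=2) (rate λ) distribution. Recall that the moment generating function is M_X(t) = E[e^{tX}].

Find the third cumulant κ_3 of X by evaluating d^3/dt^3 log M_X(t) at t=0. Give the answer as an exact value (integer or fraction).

M_X(t) = 2/(2 - t)
K_X(t) = log M_X(t) = -log(2 - t) + log(2)
K′(t) = -1/(t - 2)
K′′(t) = 1/(t^2 - 4*t + 4)
K′′′(t) = -2/(t^3 - 6*t^2 + 12*t - 8)

κ_3 = K′′′(0) = 1/4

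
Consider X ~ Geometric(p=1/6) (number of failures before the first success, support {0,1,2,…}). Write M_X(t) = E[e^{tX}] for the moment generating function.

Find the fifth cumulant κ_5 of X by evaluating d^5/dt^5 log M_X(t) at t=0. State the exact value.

κ_5 = d^5K/dt^5 |_{t=0} = 119130

M_X(t) = 1/(6*(1 - 5*e^(t)/6))
K_X(t) = log M_X(t) = -log(1 - 5*e^(t)/6) - log(6)
dK/dt = -5*e^(t)/(5*e^(t) - 6)
d^2K/dt^2 = 30*e^(t)/(25*e^(2*t) - 60*e^(t) + 36)
d^3K/dt^3 = (-150*e^(2*t) - 180*e^(t))/(125*e^(3*t) - 450*e^(2*t) + 540*e^(t) - 216)
d^4K/dt^4 = (750*e^(3*t) + 3600*e^(2*t) + 1080*e^(t))/(625*e^(4*t) - 3000*e^(3*t) + 5400*e^(2*t) - 4320*e^(t) + 1296)
d^5K/dt^5 = (-3750*e^(4*t) - 49500*e^(3*t) - 59400*e^(2*t) - 6480*e^(t))/(3125*e^(5*t) - 18750*e^(4*t) + 45000*e^(3*t) - 54000*e^(2*t) + 32400*e^(t) - 7776)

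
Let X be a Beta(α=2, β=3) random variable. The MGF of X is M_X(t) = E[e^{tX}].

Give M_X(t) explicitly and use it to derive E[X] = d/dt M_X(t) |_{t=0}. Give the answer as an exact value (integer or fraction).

E[X] = M′(0) = 2/5

M_X(t) = ₁F₁(2; 5; t)
M′(t) = 2*₁F₁(3; 6; t)/5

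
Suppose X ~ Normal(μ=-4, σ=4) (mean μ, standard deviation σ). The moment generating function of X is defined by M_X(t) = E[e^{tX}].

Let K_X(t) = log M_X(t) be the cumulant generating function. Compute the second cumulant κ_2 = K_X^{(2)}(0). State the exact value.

κ_2 = d^2K/dt^2 |_{t=0} = 16

M_X(t) = e^(8*t^2 - 4*t)
K_X(t) = log M_X(t) = 8*t^2 - 4*t
dK/dt = 16*t - 4
d^2K/dt^2 = 16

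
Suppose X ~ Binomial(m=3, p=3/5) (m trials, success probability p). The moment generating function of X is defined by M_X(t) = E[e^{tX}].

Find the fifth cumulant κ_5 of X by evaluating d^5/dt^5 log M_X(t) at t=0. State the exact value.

κ_5 = K^(5)(0) = 846/3125

M_X(t) = (3*e^(t)/5 + 2/5)^3
K_X(t) = log M_X(t) = 3*log(3*e^(t)/5 + 2/5)
K^(5)(t) = (-486*e^(4*t) + 3564*e^(3*t) - 2376*e^(2*t) + 144*e^(t))/(243*e^(5*t) + 810*e^(4*t) + 1080*e^(3*t) + 720*e^(2*t) + 240*e^(t) + 32)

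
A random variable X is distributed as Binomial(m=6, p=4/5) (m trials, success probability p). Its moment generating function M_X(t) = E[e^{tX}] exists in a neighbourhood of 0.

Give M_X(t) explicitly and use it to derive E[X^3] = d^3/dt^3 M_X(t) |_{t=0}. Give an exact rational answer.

M_X(t) = (4*e^(t)/5 + 1/5)^6
M^(3)(t) = 884736*e^(6*t)/15625 + 6144*e^(5*t)/125 + 49152*e^(4*t)/3125 + 6912*e^(3*t)/3125 + 384*e^(2*t)/3125 + 24*e^(t)/15625

E[X^3] = M^(3)(0) = 3096/25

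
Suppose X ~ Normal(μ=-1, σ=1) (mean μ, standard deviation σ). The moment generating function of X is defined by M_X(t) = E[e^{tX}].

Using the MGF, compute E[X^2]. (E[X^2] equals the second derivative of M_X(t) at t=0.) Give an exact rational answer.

M_X(t) = e^(t^2/2 - t)
M′(t) = t*e^(-t)*e^(t^2/2) - e^(-t)*e^(t^2/2)
M′′(t) = (t^2*e^(t^2/2) - 2*t*e^(t^2/2) + 2*e^(t^2/2))*e^(-t)

E[X^2] = M′′(0) = 2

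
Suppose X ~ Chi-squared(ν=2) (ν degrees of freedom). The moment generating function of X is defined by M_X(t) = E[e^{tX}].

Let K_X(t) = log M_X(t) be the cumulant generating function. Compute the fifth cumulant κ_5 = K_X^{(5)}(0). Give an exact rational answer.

M_X(t) = 1/(1 - 2*t)
K_X(t) = log M_X(t) = -log(1 - 2*t)
K^(5)(t) = -768/(32*t^5 - 80*t^4 + 80*t^3 - 40*t^2 + 10*t - 1)

κ_5 = K^(5)(0) = 768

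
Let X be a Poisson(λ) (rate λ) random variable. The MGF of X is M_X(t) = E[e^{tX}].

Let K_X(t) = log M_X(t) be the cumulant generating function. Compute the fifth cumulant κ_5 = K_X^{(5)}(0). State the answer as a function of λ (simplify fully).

κ_5 = K′′′′′(0) = λ

M_X(t) = e^(λ*(e^(t) - 1))
K_X(t) = log M_X(t) = λ*(e^(t) - 1)
K′(t) = λ*e^(t)
K′′(t) = λ*e^(t)
K′′′(t) = λ*e^(t)
K′′′′(t) = λ*e^(t)
K′′′′′(t) = λ*e^(t)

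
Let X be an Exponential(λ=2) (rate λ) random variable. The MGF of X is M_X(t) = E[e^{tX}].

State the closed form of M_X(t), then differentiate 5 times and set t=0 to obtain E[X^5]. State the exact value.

E[X^5] = D^5[M](0) = 15/4

M_X(t) = 2/(2 - t)
D^5[M](t) = 240/(t^6 - 12*t^5 + 60*t^4 - 160*t^3 + 240*t^2 - 192*t + 64)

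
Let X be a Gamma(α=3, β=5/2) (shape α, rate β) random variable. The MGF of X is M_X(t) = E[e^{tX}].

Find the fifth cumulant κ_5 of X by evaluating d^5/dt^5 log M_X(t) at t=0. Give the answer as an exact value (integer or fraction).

M_X(t) = 125/(8*(5/2 - t)^3)
K_X(t) = log M_X(t) = -3*log(5/2 - t) - 3*log(2) + 3*log(5)
K′(t) = -6/(2*t - 5)
K′′(t) = 12/(4*t^2 - 20*t + 25)
K′′′(t) = -48/(8*t^3 - 60*t^2 + 150*t - 125)
K′′′′(t) = 288/(16*t^4 - 160*t^3 + 600*t^2 - 1000*t + 625)
K′′′′′(t) = -2304/(32*t^5 - 400*t^4 + 2000*t^3 - 5000*t^2 + 6250*t - 3125)

κ_5 = K′′′′′(0) = 2304/3125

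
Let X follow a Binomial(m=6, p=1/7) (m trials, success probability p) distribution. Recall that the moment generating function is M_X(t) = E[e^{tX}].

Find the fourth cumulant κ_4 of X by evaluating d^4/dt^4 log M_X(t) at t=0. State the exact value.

κ_4 = K′′′′(0) = 468/2401

M_X(t) = (e^(t)/7 + 6/7)^6
K_X(t) = log M_X(t) = 6*log(e^(t)/7 + 6/7)
K′(t) = 6*e^(t)/(e^(t) + 6)
K′′(t) = 36*e^(t)/(e^(2*t) + 12*e^(t) + 36)
K′′′(t) = (-36*e^(2*t) + 216*e^(t))/(e^(3*t) + 18*e^(2*t) + 108*e^(t) + 216)
K′′′′(t) = (36*e^(3*t) - 864*e^(2*t) + 1296*e^(t))/(e^(4*t) + 24*e^(3*t) + 216*e^(2*t) + 864*e^(t) + 1296)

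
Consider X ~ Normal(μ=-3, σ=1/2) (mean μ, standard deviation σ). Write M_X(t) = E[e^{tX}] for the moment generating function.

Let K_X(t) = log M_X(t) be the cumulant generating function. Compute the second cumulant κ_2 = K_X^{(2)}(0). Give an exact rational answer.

κ_2 = K^(2)(0) = 1/4

M_X(t) = e^(t^2/8 - 3*t)
K_X(t) = log M_X(t) = t^2/8 - 3*t
K^(2)(t) = 1/4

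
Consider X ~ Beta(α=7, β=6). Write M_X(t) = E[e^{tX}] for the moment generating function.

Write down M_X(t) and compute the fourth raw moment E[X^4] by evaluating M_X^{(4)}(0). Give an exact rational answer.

M_X(t) = ₁F₁(7; 13; t)
M^(4)(t) = 3*₁F₁(11; 17; t)/26

E[X^4] = M^(4)(0) = 3/26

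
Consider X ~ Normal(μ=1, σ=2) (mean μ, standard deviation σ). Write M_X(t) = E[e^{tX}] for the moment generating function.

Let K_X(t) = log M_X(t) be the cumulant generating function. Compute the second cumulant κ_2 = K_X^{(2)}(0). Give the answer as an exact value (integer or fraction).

M_X(t) = e^(2*t^2 + t)
K_X(t) = log M_X(t) = 2*t^2 + t
K^(2)(t) = 4

κ_2 = K^(2)(0) = 4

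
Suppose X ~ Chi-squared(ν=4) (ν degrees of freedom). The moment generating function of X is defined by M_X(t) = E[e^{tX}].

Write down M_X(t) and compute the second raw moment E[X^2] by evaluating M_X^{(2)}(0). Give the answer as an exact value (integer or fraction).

M_X(t) = (1 - 2*t)^(-2)
M′(t) = -4/(8*t^3 - 12*t^2 + 6*t - 1)
M′′(t) = 24/(16*t^4 - 32*t^3 + 24*t^2 - 8*t + 1)

E[X^2] = M′′(0) = 24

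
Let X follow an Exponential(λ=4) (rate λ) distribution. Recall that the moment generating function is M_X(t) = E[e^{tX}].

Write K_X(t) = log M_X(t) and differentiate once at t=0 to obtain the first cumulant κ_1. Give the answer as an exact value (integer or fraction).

M_X(t) = 4/(4 - t)
K_X(t) = log M_X(t) = -log(4 - t) + 2*log(2)
K′(t) = -1/(t - 4)

κ_1 = K′(0) = 1/4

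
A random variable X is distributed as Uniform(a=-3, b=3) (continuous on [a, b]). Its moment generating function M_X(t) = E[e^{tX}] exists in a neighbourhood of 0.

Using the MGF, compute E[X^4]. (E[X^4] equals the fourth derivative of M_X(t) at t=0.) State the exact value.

M_X(t) = (e^(3*t) - e^(-3*t))/(6*t)
M^(4)(t) = (27*t^4*e^(6*t) - 27*t^4 - 36*t^3*e^(6*t) - 36*t^3 + 36*t^2*e^(6*t) - 36*t^2 - 24*t*e^(6*t) - 24*t + 8*e^(6*t) - 8)*e^(-3*t)/(2*t^5)

E[X^4] = M^(4)(0) = 81/5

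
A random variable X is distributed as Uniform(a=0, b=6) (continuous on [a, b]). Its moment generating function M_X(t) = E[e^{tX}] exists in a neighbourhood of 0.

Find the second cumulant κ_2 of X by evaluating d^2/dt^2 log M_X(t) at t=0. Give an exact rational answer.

M_X(t) = (e^(6*t) - 1)/(6*t)
K_X(t) = log M_X(t) = -log(t) + log(e^(6*t) - 1) - log(6)
D^2[K](t) = (-36*t^2*e^(6*t) + e^(12*t) - 2*e^(6*t) + 1)/(t^2*e^(12*t) - 2*t^2*e^(6*t) + t^2)

κ_2 = D^2[K](0) = 3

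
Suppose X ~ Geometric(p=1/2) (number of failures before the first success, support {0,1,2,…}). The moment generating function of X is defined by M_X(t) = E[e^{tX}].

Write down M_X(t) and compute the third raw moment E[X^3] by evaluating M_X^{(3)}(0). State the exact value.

M_X(t) = 1/(2*(1 - e^(t)/2))
dM/dt = e^(t)/(e^(2*t) - 4*e^(t) + 4)
d^2M/dt^2 = (-e^(2*t) - 2*e^(t))/(e^(3*t) - 6*e^(2*t) + 12*e^(t) - 8)
d^3M/dt^3 = (e^(3*t) + 8*e^(2*t) + 4*e^(t))/(e^(4*t) - 8*e^(3*t) + 24*e^(2*t) - 32*e^(t) + 16)

E[X^3] = d^3M/dt^3 |_{t=0} = 13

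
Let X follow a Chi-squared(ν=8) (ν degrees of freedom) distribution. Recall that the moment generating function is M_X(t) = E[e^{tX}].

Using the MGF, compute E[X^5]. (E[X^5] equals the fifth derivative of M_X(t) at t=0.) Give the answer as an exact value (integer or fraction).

E[X^5] = M^(5)(0) = 215040

M_X(t) = (1 - 2*t)^(-4)
M^(5)(t) = -215040/(512*t^9 - 2304*t^8 + 4608*t^7 - 5376*t^6 + 4032*t^5 - 2016*t^4 + 672*t^3 - 144*t^2 + 18*t - 1)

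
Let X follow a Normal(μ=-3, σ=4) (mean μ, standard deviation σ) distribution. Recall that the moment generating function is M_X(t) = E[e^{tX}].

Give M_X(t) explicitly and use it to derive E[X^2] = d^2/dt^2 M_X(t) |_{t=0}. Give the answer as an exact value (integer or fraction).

E[X^2] = M^(2)(0) = 25

M_X(t) = e^(8*t^2 - 3*t)
M^(2)(t) = (256*t^2*e^(8*t^2) - 96*t*e^(8*t^2) + 25*e^(8*t^2))*e^(-3*t)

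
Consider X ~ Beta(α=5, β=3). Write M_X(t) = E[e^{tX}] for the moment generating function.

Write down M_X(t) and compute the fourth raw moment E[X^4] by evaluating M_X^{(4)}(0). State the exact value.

E[X^4] = D^4[M](0) = 7/33

M_X(t) = ₁F₁(5; 8; t)
D^4[M](t) = 7*₁F₁(9; 12; t)/33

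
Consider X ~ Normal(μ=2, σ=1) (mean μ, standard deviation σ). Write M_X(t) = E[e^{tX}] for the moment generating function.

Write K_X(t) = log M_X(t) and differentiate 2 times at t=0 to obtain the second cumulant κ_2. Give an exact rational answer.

κ_2 = D^2[K](0) = 1

M_X(t) = e^(t^2/2 + 2*t)
K_X(t) = log M_X(t) = t^2/2 + 2*t
D^2[K](t) = 1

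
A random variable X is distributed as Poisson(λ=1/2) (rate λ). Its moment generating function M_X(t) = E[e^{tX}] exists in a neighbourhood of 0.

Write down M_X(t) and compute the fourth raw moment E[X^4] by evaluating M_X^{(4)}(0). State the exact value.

E[X^4] = M′′′′(0) = 49/16

M_X(t) = e^(e^(t)/2 - 1/2)
M′(t) = e^(-1/2)*e^(t)*e^(e^(t)/2)/2
M′′(t) = (e^(2*t)*e^(e^(t)/2) + 2*e^(t)*e^(e^(t)/2))*e^(-1/2)/4
M′′′(t) = (e^(3*t)*e^(e^(t)/2) + 6*e^(2*t)*e^(e^(t)/2) + 4*e^(t)*e^(e^(t)/2))*e^(-1/2)/8
M′′′′(t) = (e^(4*t)*e^(e^(t)/2) + 12*e^(3*t)*e^(e^(t)/2) + 28*e^(2*t)*e^(e^(t)/2) + 8*e^(t)*e^(e^(t)/2))*e^(-1/2)/16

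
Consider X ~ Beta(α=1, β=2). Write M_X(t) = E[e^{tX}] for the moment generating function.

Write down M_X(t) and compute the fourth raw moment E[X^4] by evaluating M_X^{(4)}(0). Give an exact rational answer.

M_X(t) = ₁F₁(1; 3; t)
D^4[M](t) = ₁F₁(5; 7; t)/15

E[X^4] = D^4[M](0) = 1/15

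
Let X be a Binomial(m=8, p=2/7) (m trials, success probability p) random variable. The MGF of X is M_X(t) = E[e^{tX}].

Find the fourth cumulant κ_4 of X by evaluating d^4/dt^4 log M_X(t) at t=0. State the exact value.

κ_4 = K′′′′(0) = -880/2401

M_X(t) = (2*e^(t)/7 + 5/7)^8
K_X(t) = log M_X(t) = 8*log(2*e^(t)/7 + 5/7)
K′(t) = 16*e^(t)/(2*e^(t) + 5)
K′′(t) = 80*e^(t)/(4*e^(2*t) + 20*e^(t) + 25)
K′′′(t) = (-160*e^(2*t) + 400*e^(t))/(8*e^(3*t) + 60*e^(2*t) + 150*e^(t) + 125)
K′′′′(t) = (320*e^(3*t) - 3200*e^(2*t) + 2000*e^(t))/(16*e^(4*t) + 160*e^(3*t) + 600*e^(2*t) + 1000*e^(t) + 625)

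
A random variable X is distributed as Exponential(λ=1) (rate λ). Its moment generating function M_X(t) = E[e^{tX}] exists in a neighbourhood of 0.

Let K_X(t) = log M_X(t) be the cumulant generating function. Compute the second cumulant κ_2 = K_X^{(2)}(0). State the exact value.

κ_2 = D^2[K](0) = 1

M_X(t) = 1/(1 - t)
K_X(t) = log M_X(t) = -log(1 - t)
D^2[K](t) = 1/(t^2 - 2*t + 1)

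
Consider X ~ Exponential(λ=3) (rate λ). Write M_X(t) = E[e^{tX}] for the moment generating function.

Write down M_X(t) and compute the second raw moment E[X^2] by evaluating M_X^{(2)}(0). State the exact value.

M_X(t) = 3/(3 - t)
dM/dt = 3/(t^2 - 6*t + 9)
d^2M/dt^2 = -6/(t^3 - 9*t^2 + 27*t - 27)

E[X^2] = d^2M/dt^2 |_{t=0} = 2/9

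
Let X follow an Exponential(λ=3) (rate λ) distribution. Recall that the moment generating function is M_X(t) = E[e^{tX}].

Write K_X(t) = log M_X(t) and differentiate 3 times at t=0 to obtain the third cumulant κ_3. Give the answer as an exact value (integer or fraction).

κ_3 = K^(3)(0) = 2/27

M_X(t) = 3/(3 - t)
K_X(t) = log M_X(t) = -log(3 - t) + log(3)
K^(3)(t) = -2/(t^3 - 9*t^2 + 27*t - 27)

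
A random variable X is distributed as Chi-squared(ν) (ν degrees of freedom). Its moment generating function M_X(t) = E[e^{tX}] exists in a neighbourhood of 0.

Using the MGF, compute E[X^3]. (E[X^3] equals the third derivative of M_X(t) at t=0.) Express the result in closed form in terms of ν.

M_X(t) = (1 - 2*t)^(-ν/2)
M^(3)(t) = (-ν^3 - 6*ν^2 - 8*ν)/(8*t^3*(1 - 2*t)^(ν/2) - 12*t^2*(1 - 2*t)^(ν/2) + 6*t*(1 - 2*t)^(ν/2) - (1 - 2*t)^(ν/2))

E[X^3] = M^(3)(0) = ν*(ν^2 + 6*ν + 8)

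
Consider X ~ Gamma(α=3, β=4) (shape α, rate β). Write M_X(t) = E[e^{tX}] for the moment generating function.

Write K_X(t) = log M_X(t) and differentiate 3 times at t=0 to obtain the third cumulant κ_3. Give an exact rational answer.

κ_3 = K^(3)(0) = 3/32

M_X(t) = 64/(4 - t)^3
K_X(t) = log M_X(t) = -3*log(4 - t) + 6*log(2)
K^(3)(t) = -6/(t^3 - 12*t^2 + 48*t - 64)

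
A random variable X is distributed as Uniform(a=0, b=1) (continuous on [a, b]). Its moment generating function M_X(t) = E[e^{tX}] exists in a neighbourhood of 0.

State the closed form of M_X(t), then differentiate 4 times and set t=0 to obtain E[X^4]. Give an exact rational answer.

M_X(t) = (e^(t) - 1)/t
M′(t) = (t*e^(t) - e^(t) + 1)/t^2
M′′(t) = (t^2*e^(t) - 2*t*e^(t) + 2*e^(t) - 2)/t^3
M′′′(t) = (t^3*e^(t) - 3*t^2*e^(t) + 6*t*e^(t) - 6*e^(t) + 6)/t^4
M′′′′(t) = (t^4*e^(t) - 4*t^3*e^(t) + 12*t^2*e^(t) - 24*t*e^(t) + 24*e^(t) - 24)/t^5

E[X^4] = M′′′′(0) = 1/5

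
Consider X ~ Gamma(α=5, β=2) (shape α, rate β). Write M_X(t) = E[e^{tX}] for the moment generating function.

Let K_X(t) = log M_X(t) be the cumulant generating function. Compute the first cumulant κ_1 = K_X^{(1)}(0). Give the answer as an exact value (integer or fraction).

M_X(t) = 32/(2 - t)^5
K_X(t) = log M_X(t) = -5*log(2 - t) + 5*log(2)
K′(t) = -5/(t - 2)

κ_1 = K′(0) = 5/2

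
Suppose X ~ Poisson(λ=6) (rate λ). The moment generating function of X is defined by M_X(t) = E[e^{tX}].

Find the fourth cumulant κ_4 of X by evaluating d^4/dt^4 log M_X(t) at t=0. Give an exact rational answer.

κ_4 = K^(4)(0) = 6

M_X(t) = e^(6*e^(t) - 6)
K_X(t) = log M_X(t) = 6*e^(t) - 6
K^(4)(t) = 6*e^(t)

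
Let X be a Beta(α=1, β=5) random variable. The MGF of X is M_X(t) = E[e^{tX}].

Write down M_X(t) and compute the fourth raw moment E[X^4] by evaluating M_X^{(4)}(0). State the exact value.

M_X(t) = ₁F₁(1; 6; t)
D^4[M](t) = ₁F₁(5; 10; t)/126

E[X^4] = D^4[M](0) = 1/126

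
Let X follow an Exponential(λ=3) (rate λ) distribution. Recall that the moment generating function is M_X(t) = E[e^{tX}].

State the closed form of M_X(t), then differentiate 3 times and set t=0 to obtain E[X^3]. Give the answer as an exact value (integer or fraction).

M_X(t) = 3/(3 - t)
D^3[M](t) = 18/(t^4 - 12*t^3 + 54*t^2 - 108*t + 81)

E[X^3] = D^3[M](0) = 2/9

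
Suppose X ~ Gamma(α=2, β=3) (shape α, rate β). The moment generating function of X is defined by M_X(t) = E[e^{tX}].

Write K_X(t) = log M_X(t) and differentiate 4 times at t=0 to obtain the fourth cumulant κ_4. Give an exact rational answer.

M_X(t) = 9/(3 - t)^2
K_X(t) = log M_X(t) = -2*log(3 - t) + 2*log(3)
K^(4)(t) = 12/(t^4 - 12*t^3 + 54*t^2 - 108*t + 81)

κ_4 = K^(4)(0) = 4/27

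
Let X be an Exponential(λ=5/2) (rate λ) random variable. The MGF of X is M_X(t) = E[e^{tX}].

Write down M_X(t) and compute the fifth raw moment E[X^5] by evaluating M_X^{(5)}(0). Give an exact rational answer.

E[X^5] = M′′′′′(0) = 768/625

M_X(t) = 5/(2*(5/2 - t))
M′(t) = 10/(4*t^2 - 20*t + 25)
M′′(t) = -40/(8*t^3 - 60*t^2 + 150*t - 125)
M′′′(t) = 240/(16*t^4 - 160*t^3 + 600*t^2 - 1000*t + 625)
M′′′′(t) = -1920/(32*t^5 - 400*t^4 + 2000*t^3 - 5000*t^2 + 6250*t - 3125)
M′′′′′(t) = 19200/(64*t^6 - 960*t^5 + 6000*t^4 - 20000*t^3 + 37500*t^2 - 37500*t + 15625)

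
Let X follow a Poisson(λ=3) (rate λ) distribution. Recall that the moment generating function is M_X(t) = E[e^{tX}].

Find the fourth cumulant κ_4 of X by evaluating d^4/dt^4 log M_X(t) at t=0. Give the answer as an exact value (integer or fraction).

M_X(t) = e^(3*e^(t) - 3)
K_X(t) = log M_X(t) = 3*e^(t) - 3
K^(4)(t) = 3*e^(t)

κ_4 = K^(4)(0) = 3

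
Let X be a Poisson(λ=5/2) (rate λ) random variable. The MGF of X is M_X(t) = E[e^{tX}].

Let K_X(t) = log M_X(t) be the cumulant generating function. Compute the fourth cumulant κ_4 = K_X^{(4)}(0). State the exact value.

M_X(t) = e^(5*e^(t)/2 - 5/2)
K_X(t) = log M_X(t) = 5*e^(t)/2 - 5/2
dK/dt = 5*e^(t)/2
d^2K/dt^2 = 5*e^(t)/2
d^3K/dt^3 = 5*e^(t)/2
d^4K/dt^4 = 5*e^(t)/2

κ_4 = d^4K/dt^4 |_{t=0} = 5/2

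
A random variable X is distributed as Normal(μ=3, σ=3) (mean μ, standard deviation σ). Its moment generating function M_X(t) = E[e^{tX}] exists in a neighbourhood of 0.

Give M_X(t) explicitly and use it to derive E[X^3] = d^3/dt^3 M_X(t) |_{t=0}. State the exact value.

M_X(t) = e^(9*t^2/2 + 3*t)
dM/dt = 9*t*e^(3*t)*e^(9*t^2/2) + 3*e^(3*t)*e^(9*t^2/2)
d^2M/dt^2 = 81*t^2*e^(3*t)*e^(9*t^2/2) + 54*t*e^(3*t)*e^(9*t^2/2) + 18*e^(3*t)*e^(9*t^2/2)
d^3M/dt^3 = 729*t^3*e^(3*t)*e^(9*t^2/2) + 729*t^2*e^(3*t)*e^(9*t^2/2) + 486*t*e^(3*t)*e^(9*t^2/2) + 108*e^(3*t)*e^(9*t^2/2)

E[X^3] = d^3M/dt^3 |_{t=0} = 108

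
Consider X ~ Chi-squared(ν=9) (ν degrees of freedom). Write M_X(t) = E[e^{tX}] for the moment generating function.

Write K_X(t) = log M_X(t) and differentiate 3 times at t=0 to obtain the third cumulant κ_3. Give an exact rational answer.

κ_3 = K^(3)(0) = 72

M_X(t) = (1 - 2*t)^(-9/2)
K_X(t) = log M_X(t) = -9*log(1 - 2*t)/2
K^(3)(t) = -72/(8*t^3 - 12*t^2 + 6*t - 1)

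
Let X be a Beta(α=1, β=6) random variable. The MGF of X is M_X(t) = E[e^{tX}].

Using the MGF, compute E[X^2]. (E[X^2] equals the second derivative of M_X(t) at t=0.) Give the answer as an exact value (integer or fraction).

E[X^2] = M^(2)(0) = 1/28

M_X(t) = ₁F₁(1; 7; t)
M^(2)(t) = ₁F₁(3; 9; t)/28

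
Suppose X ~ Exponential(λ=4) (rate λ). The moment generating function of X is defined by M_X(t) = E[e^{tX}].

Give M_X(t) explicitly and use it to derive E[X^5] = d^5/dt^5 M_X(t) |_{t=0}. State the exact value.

E[X^5] = M′′′′′(0) = 15/128

M_X(t) = 4/(4 - t)
M′(t) = 4/(t^2 - 8*t + 16)
M′′(t) = -8/(t^3 - 12*t^2 + 48*t - 64)
M′′′(t) = 24/(t^4 - 16*t^3 + 96*t^2 - 256*t + 256)
M′′′′(t) = -96/(t^5 - 20*t^4 + 160*t^3 - 640*t^2 + 1280*t - 1024)
M′′′′′(t) = 480/(t^6 - 24*t^5 + 240*t^4 - 1280*t^3 + 3840*t^2 - 6144*t + 4096)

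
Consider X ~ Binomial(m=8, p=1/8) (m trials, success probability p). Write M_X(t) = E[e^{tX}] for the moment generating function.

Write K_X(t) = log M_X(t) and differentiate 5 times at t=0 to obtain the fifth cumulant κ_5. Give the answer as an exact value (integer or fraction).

κ_5 = d^5K/dt^5 |_{t=0} = -105/512

M_X(t) = (e^(t)/8 + 7/8)^8
K_X(t) = log M_X(t) = 8*log(e^(t)/8 + 7/8)
dK/dt = 8*e^(t)/(e^(t) + 7)
d^2K/dt^2 = 56*e^(t)/(e^(2*t) + 14*e^(t) + 49)
d^3K/dt^3 = (-56*e^(2*t) + 392*e^(t))/(e^(3*t) + 21*e^(2*t) + 147*e^(t) + 343)
d^4K/dt^4 = (56*e^(3*t) - 1568*e^(2*t) + 2744*e^(t))/(e^(4*t) + 28*e^(3*t) + 294*e^(2*t) + 1372*e^(t) + 2401)
d^5K/dt^5 = (-56*e^(4*t) + 4312*e^(3*t) - 30184*e^(2*t) + 19208*e^(t))/(e^(5*t) + 35*e^(4*t) + 490*e^(3*t) + 3430*e^(2*t) + 12005*e^(t) + 16807)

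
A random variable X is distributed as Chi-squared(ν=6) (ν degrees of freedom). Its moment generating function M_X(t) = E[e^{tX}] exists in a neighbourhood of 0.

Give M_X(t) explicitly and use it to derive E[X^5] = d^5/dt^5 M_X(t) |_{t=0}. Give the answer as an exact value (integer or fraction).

M_X(t) = (1 - 2*t)^(-3)
M^(5)(t) = 80640/(256*t^8 - 1024*t^7 + 1792*t^6 - 1792*t^5 + 1120*t^4 - 448*t^3 + 112*t^2 - 16*t + 1)

E[X^5] = M^(5)(0) = 80640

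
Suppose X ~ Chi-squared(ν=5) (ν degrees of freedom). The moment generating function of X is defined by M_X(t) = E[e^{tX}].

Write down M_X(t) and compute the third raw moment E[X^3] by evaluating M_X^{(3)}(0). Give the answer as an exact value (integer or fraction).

E[X^3] = M′′′(0) = 315

M_X(t) = (1 - 2*t)^(-5/2)
M′(t) = -5/(8*t^3*√(1 - 2*t) - 12*t^2*√(1 - 2*t) + 6*t*√(1 - 2*t) - √(1 - 2*t))
M′′(t) = 35/(16*t^4*√(1 - 2*t) - 32*t^3*√(1 - 2*t) + 24*t^2*√(1 - 2*t) - 8*t*√(1 - 2*t) + √(1 - 2*t))
M′′′(t) = -315/(32*t^5*√(1 - 2*t) - 80*t^4*√(1 - 2*t) + 80*t^3*√(1 - 2*t) - 40*t^2*√(1 - 2*t) + 10*t*√(1 - 2*t) - √(1 - 2*t))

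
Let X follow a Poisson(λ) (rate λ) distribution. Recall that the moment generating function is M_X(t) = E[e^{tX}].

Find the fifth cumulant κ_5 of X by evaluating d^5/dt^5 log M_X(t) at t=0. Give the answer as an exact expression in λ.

κ_5 = D^5[K](0) = λ

M_X(t) = e^(λ*(e^(t) - 1))
K_X(t) = log M_X(t) = λ*(e^(t) - 1)
D^5[K](t) = λ*e^(t)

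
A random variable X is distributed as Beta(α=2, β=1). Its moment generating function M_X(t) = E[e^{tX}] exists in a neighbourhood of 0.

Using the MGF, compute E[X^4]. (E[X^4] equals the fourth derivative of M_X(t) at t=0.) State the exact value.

M_X(t) = ₁F₁(2; 3; t)
M^(4)(t) = ₁F₁(6; 7; t)/3

E[X^4] = M^(4)(0) = 1/3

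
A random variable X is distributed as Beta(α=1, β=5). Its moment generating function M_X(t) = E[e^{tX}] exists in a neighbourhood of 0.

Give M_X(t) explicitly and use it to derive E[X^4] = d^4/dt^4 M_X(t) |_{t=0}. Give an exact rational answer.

E[X^4] = M^(4)(0) = 1/126

M_X(t) = ₁F₁(1; 6; t)
M^(4)(t) = ₁F₁(5; 10; t)/126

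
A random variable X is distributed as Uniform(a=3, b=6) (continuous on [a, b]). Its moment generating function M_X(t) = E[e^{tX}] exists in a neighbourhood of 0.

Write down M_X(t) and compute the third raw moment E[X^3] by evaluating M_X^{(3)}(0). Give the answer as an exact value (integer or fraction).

M_X(t) = (e^(6*t) - e^(3*t))/(3*t)
M^(3)(t) = (72*t^3*e^(6*t) - 9*t^3*e^(3*t) - 36*t^2*e^(6*t) + 9*t^2*e^(3*t) + 12*t*e^(6*t) - 6*t*e^(3*t) - 2*e^(6*t) + 2*e^(3*t))/t^4

E[X^3] = M^(3)(0) = 405/4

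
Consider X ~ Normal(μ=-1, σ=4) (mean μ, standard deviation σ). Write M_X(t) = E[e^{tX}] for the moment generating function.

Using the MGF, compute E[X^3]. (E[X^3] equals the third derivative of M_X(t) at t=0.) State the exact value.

E[X^3] = M^(3)(0) = -49

M_X(t) = e^(8*t^2 - t)
M^(3)(t) = (4096*t^3*e^(8*t^2) - 768*t^2*e^(8*t^2) + 816*t*e^(8*t^2) - 49*e^(8*t^2))*e^(-t)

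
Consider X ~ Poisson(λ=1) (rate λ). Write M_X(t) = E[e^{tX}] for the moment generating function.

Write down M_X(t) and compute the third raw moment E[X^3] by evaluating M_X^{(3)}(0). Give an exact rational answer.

M_X(t) = e^(e^(t) - 1)
M′(t) = e^(-1)*e^(t)*e^(e^(t))
M′′(t) = (e^(2*t)*e^(e^(t)) + e^(t)*e^(e^(t)))*e^(-1)
M′′′(t) = (e^(3*t)*e^(e^(t)) + 3*e^(2*t)*e^(e^(t)) + e^(t)*e^(e^(t)))*e^(-1)

E[X^3] = M′′′(0) = 5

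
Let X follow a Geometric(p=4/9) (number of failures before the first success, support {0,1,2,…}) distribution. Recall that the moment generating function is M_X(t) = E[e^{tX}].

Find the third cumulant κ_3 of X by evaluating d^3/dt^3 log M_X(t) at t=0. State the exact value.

M_X(t) = 4/(9*(1 - 5*e^(t)/9))
K_X(t) = log M_X(t) = -log(1 - 5*e^(t)/9) - 2*log(3) + 2*log(2)
K^(3)(t) = (-225*e^(2*t) - 405*e^(t))/(125*e^(3*t) - 675*e^(2*t) + 1215*e^(t) - 729)

κ_3 = K^(3)(0) = 315/32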